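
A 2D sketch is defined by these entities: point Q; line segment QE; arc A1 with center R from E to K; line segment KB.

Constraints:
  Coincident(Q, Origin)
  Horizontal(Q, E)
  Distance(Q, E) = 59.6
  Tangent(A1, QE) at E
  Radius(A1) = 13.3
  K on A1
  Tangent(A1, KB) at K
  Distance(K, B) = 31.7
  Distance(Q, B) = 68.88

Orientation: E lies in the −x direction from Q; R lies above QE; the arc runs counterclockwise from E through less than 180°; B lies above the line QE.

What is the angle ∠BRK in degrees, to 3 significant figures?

67.2°

Checks: |RK| = 13.30 ✓; ∠(RK, KB) = 90.00° ✓; |KB| = 31.70 ✓; |QB| = 68.88 ✓.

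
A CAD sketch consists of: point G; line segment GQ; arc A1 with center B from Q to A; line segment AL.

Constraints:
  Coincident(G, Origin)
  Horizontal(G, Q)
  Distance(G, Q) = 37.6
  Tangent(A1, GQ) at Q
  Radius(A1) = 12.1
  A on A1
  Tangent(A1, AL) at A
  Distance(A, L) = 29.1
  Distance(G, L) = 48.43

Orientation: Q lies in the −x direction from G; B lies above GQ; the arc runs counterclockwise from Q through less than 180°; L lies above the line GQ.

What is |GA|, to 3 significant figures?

28.2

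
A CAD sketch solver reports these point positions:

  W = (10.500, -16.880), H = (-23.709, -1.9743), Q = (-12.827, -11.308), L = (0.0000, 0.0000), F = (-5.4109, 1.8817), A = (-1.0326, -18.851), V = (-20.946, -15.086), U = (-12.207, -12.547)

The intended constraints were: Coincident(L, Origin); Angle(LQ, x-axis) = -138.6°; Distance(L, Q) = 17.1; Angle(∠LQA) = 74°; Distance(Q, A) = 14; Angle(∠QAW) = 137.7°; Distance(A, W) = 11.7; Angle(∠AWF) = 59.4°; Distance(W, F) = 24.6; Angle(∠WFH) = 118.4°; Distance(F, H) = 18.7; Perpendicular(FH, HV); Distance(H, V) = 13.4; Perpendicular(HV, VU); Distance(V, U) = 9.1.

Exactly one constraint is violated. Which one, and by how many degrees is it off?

Perpendicular(HV, VU) — off by 4.30°.

L = (0.00, 0.00) ✓; LQ at -138.6° ✓; |LQ| = 17.10 ✓; ∠LQA = 74.00° ✓; |QA| = 14.00 ✓; ∠QAW = 137.7° ✓; |AW| = 11.70 ✓; ∠AWF = 59.40° ✓; |WF| = 24.60 ✓; ∠WFH = 118.4° ✓; |FH| = 18.70 ✓; ∠(FH, HV) = 90.00° ✓; |HV| = 13.40 ✓; ∠(HV, VU) = 94.30° ✗; |VU| = 9.100 ✓.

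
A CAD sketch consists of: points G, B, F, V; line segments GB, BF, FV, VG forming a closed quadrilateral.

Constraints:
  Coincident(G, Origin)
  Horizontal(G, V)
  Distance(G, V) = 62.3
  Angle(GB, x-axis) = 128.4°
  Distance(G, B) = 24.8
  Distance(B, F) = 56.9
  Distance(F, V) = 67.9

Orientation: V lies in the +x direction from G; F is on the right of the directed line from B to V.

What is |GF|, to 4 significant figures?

34.38

Checks: |BF| = 56.90 ✓; |FV| = 67.90 ✓.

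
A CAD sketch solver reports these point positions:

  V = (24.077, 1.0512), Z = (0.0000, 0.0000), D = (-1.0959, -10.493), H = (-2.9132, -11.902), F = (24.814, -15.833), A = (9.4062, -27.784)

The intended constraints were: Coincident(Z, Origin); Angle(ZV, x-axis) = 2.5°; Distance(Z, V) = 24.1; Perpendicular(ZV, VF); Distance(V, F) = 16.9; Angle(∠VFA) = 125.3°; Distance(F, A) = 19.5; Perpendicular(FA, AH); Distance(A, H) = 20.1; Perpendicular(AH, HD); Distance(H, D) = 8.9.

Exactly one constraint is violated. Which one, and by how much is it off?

Distance(H, D) = 8.9 — off by 6.60.

Z = (0.00, 0.00) ✓; ZV at 2.500° ✓; |ZV| = 24.10 ✓; ∠(ZV, VF) = 90.00° ✓; |VF| = 16.90 ✓; ∠VFA = 125.3° ✓; |FA| = 19.50 ✓; ∠(FA, AH) = 90.00° ✓; |AH| = 20.10 ✓; ∠(AH, HD) = 90.01° ✓; |HD| = 2.300 ✗.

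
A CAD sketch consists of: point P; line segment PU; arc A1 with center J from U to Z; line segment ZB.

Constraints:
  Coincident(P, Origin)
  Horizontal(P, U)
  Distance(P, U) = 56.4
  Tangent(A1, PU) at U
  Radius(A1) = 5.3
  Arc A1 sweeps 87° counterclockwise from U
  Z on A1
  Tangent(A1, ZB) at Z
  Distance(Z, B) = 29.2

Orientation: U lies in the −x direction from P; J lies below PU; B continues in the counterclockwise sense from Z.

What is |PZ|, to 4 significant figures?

61.90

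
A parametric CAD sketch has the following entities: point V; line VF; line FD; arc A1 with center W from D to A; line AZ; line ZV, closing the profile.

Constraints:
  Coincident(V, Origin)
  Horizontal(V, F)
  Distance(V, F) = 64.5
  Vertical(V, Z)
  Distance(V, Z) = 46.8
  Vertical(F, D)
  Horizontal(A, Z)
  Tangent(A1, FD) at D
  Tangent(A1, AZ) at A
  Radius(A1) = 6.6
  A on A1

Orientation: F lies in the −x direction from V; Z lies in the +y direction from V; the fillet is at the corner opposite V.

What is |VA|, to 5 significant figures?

74.449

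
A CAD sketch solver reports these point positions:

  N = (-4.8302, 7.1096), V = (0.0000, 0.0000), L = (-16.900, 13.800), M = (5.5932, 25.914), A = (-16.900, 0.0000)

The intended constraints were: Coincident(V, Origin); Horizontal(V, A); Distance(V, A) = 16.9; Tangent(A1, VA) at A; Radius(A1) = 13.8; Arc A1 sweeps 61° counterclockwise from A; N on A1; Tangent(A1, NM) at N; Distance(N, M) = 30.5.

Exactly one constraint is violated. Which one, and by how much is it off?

Distance(N, M) = 30.5 — off by 9.00.

V = (0.00, 0.00) ✓; V.y = 0.00, A.y = 0.00 ✓; |VA| = 16.90 ✓; ∠(LA, AV) = 90.00° ✓; |LA| = 13.80 ✓; bearing(L→N) − bearing(L→A) = 61.00° ✓; |LN| = 13.80 ✓; ∠(LN, NM) = 90.00° ✓; |NM| = 21.50 ✗.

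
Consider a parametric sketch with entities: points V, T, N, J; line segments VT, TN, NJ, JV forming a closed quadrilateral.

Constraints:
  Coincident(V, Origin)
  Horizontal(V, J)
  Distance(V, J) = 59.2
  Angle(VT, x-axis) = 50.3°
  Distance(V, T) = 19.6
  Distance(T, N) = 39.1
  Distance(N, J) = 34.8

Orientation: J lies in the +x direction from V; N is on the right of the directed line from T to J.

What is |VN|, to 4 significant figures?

36.27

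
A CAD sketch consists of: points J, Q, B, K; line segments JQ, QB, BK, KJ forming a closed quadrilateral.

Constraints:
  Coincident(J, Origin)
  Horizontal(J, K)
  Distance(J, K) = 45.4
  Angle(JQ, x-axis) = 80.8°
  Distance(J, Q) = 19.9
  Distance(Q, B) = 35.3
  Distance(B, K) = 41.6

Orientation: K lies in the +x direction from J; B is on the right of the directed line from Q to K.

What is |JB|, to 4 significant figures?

16.89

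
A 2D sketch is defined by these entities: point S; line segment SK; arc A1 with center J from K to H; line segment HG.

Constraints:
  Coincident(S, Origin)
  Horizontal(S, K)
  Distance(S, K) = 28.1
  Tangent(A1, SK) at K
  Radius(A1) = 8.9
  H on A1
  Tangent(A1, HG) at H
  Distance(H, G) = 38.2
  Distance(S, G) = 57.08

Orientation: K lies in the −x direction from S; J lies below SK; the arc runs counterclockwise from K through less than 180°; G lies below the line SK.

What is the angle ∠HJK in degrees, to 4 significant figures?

99.10°

S is at the origin; S and K share the same y with |SK| = 28.1 and K on the −x side, so K = (-28.10, 0.000). A1 meets SK tangentially, so JK is at right angles to SK, so J = K + (0, -8.9) = (-28.10, -8.900). Since JH ⟂ HG (tangency), |JG| = √(8.9² + 38.2²) = 39.22 regardless of where H sits on A1. So G lies on both circle(S, 57.08) and circle(J, 39.22); the below-SK intersection is G = (-30.85, -48.03). H is the foot of the tangent from G: H = (-36.89, -10.31).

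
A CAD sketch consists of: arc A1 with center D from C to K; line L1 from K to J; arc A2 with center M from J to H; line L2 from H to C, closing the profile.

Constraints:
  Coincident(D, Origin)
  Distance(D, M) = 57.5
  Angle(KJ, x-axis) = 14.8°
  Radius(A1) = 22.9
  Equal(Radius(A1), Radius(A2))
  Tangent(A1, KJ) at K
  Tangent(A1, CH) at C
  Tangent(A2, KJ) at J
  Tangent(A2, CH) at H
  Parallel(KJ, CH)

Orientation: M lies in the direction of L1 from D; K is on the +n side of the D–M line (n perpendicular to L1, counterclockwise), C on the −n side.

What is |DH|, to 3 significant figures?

61.9

Tangency of A1 to both parallel lines with radius 22.9 puts K and C at D ± 22.9·n: K = (-5.85, 22.1), C = (5.85, -22.1). Equal radii place J and H the same way about M: J = M + 22.9·n = (49.7, 36.8), H = M − 22.9·n = (61.4, -7.45). Then |DH| = |H − D| = 61.9.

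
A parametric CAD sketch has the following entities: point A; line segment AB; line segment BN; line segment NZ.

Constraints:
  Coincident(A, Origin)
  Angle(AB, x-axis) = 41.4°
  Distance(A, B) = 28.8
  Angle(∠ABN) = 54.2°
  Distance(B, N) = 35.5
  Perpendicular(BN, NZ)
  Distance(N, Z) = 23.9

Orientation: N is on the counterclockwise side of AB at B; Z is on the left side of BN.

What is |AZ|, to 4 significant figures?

18.66

∠ABN = 54.2°, so BN runs at 41.4° + (180° − 54.2°) = 167.2° from the x-axis; with |BN| = 35.5, N = B + 35.5·(cos 167.2°, sin 167.2°) = (-13.01, 26.91). The perpendicularity gives NZ at right angles to BN; with |NZ| = 23.9 on the left of BN, Z = N + 23.9·(-0.2215, -0.9751) = (-18.31, 3.605). Then |AZ| = |Z − A| = 18.66.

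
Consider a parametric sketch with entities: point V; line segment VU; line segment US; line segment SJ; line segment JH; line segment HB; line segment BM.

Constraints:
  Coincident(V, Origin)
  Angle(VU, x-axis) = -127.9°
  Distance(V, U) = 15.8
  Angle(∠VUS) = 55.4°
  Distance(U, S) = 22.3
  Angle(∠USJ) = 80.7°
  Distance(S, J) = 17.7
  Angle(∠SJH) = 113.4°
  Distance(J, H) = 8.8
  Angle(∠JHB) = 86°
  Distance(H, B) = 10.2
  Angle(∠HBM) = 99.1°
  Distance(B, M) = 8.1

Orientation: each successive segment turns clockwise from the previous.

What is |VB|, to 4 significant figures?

3.439

V is at the origin; VU runs at -127.9° with length 15.8, so U = (-9.706, -12.47). ∠VUS = 55.4° gives US at 107.5° from the x-axis; with |US| = 22.3, S = (-16.41, 8.800). ∠USJ = 80.7° gives SJ at 8.200° from the x-axis; with |SJ| = 17.7, J = (1.108, 11.32). ∠SJH = 113.4° gives JH at -58.40° from the x-axis; with |JH| = 8.8, H = (5.719, 3.830). ∠JHB = 86.0° gives HB at -152.4° from the x-axis; with |HB| = 10.2, B = (-3.321, -0.8959). Then |VB| = |B − V| = 3.439.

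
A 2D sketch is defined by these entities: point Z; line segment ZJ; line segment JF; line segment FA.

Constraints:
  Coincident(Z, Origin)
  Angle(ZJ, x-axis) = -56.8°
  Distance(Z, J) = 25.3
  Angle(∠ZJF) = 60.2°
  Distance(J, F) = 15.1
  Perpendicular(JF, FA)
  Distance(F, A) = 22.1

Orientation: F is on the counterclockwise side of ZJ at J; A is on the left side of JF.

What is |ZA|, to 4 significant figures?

2.531

Z is at the origin; ZJ runs at -56.8° with length 25.3, so J = 25.3·(cos -56.8°, sin -56.8°) = (13.85, -21.17). ∠ZJF = 60.2°, so JF runs at -56.8° + (180° − 60.2°) = 63.00° from the x-axis; with |JF| = 15.1, F = J + 15.1·(cos 63.00°, sin 63.00°) = (20.71, -7.716). JF ⟂ FA; with |FA| = 22.1 on the left of JF, A = F + 22.1·(-0.8910, 0.4540) = (1.017, 2.317). Then |ZA| = |A − Z| = 2.531.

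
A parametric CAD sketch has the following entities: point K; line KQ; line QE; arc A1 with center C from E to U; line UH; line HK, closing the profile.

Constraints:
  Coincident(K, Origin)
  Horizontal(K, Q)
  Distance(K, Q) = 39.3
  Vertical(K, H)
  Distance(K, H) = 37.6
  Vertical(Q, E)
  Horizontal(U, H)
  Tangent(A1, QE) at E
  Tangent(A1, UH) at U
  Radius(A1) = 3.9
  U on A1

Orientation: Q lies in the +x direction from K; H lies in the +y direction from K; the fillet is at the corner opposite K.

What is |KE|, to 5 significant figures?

51.770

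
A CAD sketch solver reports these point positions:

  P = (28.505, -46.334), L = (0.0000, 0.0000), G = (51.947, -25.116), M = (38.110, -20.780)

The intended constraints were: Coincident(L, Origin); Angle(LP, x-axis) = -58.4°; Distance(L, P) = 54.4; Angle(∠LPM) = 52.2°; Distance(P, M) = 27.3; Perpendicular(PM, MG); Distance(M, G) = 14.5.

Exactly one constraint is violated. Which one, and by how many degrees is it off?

Perpendicular(PM, MG) — off by 3.20°.

L = (0.00, 0.00) ✓; LP at -58.40° ✓; |LP| = 54.40 ✓; ∠LPM = 52.20° ✓; |PM| = 27.30 ✓; ∠(PM, MG) = 86.80° ✗; |MG| = 14.50 ✓.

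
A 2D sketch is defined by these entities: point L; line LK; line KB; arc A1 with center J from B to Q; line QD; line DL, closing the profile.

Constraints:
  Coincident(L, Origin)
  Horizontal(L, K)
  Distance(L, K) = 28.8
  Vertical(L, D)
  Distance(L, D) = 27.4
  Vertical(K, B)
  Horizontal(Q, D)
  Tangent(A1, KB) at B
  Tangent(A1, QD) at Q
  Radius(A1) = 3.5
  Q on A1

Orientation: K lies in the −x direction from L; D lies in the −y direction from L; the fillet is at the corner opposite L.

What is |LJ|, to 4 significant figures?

34.80

L is at the origin; L and K share the same y with |LK| = 28.8 and K on the −x side, so K = (-28.80, 0.000). LD is vertical with |LD| = 27.4 and D on the −y side, so D = (0.000, -27.40). The virtual corner opposite L is at (-28.80, -27.40). A1 meets KB tangentially, so JB is at right angles to KB and tangency of A1 to QD means the radius JQ is perpendicular to QD, with radius 3.5, so the center J sits 3.5 in from both sides at J = (-25.30, -23.90). Then |LJ| = |J − L| = 34.80.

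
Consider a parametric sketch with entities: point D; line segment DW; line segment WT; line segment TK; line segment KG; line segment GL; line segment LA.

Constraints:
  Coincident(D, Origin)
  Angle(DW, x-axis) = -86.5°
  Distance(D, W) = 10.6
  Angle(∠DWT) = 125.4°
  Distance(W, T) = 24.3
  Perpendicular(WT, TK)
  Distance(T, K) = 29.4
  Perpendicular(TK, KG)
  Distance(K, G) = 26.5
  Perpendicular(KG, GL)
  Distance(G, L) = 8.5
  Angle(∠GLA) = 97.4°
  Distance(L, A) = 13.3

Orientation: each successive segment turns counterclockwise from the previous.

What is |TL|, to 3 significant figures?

33.7

The perpendicularity gives KG at right angles to TK, so KG runs at 148°; with |KG| = 26.5, G = (14.3, 15.5). The perpendicularity gives GL at right angles to KG, so GL runs at -122°; with |GL| = 8.5, L = (9.82, 8.33). Then |TL| = |L − T| = 33.7.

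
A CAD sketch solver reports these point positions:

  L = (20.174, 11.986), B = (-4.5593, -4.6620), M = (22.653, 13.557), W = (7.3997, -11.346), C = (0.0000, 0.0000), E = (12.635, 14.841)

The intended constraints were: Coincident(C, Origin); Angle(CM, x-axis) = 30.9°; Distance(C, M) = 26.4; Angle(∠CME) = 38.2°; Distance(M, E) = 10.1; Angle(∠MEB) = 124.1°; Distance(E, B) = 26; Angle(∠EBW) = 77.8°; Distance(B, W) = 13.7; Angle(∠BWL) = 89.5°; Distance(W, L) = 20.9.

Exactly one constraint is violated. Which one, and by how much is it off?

Distance(W, L) = 20.9 — off by 5.70.

C = (0.00, 0.00) ✓; CM at 30.90° ✓; |CM| = 26.40 ✓; ∠CME = 38.20° ✓; |ME| = 10.10 ✓; ∠MEB = 124.1° ✓; |EB| = 26.00 ✓; ∠EBW = 77.80° ✓; |BW| = 13.70 ✓; ∠BWL = 89.50° ✓; |WL| = 26.60 ✗.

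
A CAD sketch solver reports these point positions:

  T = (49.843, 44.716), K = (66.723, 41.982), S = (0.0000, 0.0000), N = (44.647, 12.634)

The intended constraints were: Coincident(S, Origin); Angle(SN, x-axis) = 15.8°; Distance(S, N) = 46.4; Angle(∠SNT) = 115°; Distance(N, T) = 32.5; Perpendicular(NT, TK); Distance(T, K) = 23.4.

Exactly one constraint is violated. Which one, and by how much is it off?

Distance(T, K) = 23.4 — off by 6.30.

S = (0.00, 0.00) ✓; SN at 15.80° ✓; |SN| = 46.40 ✓; ∠SNT = 115.0° ✓; |NT| = 32.50 ✓; ∠(NT, TK) = 90.00° ✓; |TK| = 17.10 ✗.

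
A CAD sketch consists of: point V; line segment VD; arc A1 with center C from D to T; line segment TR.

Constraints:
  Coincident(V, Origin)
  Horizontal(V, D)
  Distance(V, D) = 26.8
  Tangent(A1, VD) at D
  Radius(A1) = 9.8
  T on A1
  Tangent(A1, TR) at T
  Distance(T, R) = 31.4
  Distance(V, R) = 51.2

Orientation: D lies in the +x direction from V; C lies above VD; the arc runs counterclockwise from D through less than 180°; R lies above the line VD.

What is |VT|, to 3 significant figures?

38.3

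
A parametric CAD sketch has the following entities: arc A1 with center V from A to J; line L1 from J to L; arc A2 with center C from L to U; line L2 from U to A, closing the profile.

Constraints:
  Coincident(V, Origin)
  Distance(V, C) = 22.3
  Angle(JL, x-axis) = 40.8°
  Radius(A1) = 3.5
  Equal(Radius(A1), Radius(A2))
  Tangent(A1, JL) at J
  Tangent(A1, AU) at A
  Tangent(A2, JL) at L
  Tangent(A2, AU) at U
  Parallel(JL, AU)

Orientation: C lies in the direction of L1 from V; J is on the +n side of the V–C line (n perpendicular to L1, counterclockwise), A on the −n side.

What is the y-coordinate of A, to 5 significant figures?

-2.6495

The slot axis is L1's direction at 40.8°, so u = (cos 40.8°, sin 40.8°) = (0.75700, 0.65342) and n = (−sin 40.8°, cos 40.8°) = (-0.65342, 0.75700). V is at the origin and C lies 22.3 along u from V, so C = 22.3·u = (16.881, 14.571). Tangency of A1 to both parallel lines with radius 3.5 puts J and A at V ± 3.5·n: J = (-2.2870, 2.6495), A = (2.2870, -2.6495). So A.y = -2.6495.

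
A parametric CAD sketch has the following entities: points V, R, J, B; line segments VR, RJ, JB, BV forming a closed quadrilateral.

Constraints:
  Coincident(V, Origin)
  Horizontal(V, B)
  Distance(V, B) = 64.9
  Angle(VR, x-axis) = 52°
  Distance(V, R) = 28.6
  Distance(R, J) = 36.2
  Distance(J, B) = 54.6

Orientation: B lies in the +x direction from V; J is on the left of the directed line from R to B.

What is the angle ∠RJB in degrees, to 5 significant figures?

66.960°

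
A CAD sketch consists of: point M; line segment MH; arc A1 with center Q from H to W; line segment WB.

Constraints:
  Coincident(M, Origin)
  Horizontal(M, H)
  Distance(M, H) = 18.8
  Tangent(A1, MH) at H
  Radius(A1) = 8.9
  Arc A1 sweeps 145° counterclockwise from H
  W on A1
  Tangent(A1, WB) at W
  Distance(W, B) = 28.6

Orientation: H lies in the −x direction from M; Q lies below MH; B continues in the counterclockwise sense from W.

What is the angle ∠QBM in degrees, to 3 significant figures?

38.6°

M is at the origin; M and H share the same y with |MH| = 18.8 and H on the −x side, so H = (-18.8, 0.00). A1 meets MH tangentially, so QH is at right angles to MH, so Q = H + (0, -8.9) = (-18.8, -8.90). On A1, H sits at bearing 90° from Q; a 145° counterclockwise sweep puts W at bearing 235°, so W = Q + 8.9·(cos 235°, sin 235°) = (-23.9, -16.2). A1 meets WB tangentially, so QW is at right angles to WB, so WB runs along (−sin 235°, cos 235°); with |WB| = 28.6, B = (-0.477, -32.6). Then cos ∠QBM = BQ·BM / (|BQ||BM|), giving 38.6°.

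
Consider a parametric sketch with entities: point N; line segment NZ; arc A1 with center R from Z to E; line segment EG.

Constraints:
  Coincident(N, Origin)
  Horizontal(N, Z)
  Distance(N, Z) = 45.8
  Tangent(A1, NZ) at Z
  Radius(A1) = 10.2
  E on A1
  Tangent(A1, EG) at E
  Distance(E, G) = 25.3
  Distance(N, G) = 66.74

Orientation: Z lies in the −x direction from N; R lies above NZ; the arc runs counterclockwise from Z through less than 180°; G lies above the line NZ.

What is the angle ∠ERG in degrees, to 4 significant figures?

68.04°

Checks: |RE| = 10.20 ✓; ∠(RE, EG) = 90.00° ✓; |EG| = 25.30 ✓; |NG| = 66.74 ✓.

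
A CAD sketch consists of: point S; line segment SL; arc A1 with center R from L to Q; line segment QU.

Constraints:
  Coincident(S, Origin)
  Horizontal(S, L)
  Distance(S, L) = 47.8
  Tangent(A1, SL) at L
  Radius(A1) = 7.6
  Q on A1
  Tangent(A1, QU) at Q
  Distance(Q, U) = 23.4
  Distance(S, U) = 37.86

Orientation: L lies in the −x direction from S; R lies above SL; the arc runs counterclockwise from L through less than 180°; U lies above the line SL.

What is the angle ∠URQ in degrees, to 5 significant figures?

72.007°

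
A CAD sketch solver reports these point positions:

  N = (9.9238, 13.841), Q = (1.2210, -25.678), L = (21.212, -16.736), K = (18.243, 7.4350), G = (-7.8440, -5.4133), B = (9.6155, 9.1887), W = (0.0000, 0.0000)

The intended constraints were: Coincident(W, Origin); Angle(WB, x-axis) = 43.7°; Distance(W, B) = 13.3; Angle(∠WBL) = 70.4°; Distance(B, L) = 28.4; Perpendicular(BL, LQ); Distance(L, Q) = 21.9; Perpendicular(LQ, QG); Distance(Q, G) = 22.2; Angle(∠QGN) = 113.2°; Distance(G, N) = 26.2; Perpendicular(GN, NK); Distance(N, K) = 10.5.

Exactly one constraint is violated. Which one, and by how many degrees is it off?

Perpendicular(GN, NK) — off by 5.10°.

W = (0.00, 0.00) ✓; WB at 43.70° ✓; |WB| = 13.30 ✓; ∠WBL = 70.40° ✓; |BL| = 28.40 ✓; ∠(BL, LQ) = 90.00° ✓; |LQ| = 21.90 ✓; ∠(LQ, QG) = 90.00° ✓; |QG| = 22.20 ✓; ∠QGN = 113.2° ✓; |GN| = 26.20 ✓; ∠(GN, NK) = 84.90° ✗; |NK| = 10.50 ✓.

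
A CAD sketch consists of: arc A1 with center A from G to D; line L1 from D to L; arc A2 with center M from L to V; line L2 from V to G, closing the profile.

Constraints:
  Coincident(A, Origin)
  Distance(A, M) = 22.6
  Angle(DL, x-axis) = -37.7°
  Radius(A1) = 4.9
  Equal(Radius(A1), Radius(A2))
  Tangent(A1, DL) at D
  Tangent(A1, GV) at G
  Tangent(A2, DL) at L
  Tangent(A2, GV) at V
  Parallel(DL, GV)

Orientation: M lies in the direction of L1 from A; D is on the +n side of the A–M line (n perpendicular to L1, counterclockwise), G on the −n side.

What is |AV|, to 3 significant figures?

23.1

Tangency of A1 to both parallel lines with radius 4.9 puts D and G at A ± 4.9·n: D = (3.00, 3.88), G = (-3.00, -3.88). Equal radii place L and V the same way about M: L = M + 4.9·n = (20.9, -9.94), V = M − 4.9·n = (14.9, -17.7). Then |AV| = |V − A| = 23.1.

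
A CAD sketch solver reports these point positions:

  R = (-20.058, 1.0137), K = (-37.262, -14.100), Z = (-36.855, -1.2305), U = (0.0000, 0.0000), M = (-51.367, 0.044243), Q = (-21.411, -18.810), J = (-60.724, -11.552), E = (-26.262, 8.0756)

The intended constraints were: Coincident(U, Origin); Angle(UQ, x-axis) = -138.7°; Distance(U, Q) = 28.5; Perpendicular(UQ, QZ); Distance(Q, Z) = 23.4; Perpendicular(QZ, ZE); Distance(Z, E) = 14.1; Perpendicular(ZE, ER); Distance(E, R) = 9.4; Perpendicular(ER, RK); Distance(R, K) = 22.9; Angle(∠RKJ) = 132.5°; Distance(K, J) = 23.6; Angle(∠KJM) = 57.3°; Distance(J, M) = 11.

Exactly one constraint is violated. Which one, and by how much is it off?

Distance(J, M) = 11 — off by 3.90.

U = (0.00, 0.00) ✓; UQ at -138.7° ✓; |UQ| = 28.50 ✓; ∠(UQ, QZ) = 90.00° ✓; |QZ| = 23.40 ✓; ∠(QZ, ZE) = 90.00° ✓; |ZE| = 14.10 ✓; ∠(ZE, ER) = 90.00° ✓; |ER| = 9.400 ✓; ∠(ER, RK) = 90.00° ✓; |RK| = 22.90 ✓; ∠RKJ = 132.5° ✓; |KJ| = 23.60 ✓; ∠KJM = 57.30° ✓; |JM| = 14.90 ✗.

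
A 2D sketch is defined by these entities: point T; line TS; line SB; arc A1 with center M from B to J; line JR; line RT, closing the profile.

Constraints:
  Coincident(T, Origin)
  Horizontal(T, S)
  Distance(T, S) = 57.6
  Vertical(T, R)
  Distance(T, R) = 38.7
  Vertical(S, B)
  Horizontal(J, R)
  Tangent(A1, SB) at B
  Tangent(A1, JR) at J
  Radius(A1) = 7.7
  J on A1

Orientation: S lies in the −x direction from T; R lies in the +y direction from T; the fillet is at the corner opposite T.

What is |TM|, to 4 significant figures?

58.75

T is at the origin; T and S share the same y with |TS| = 57.6 and S on the −x side, so S = (-57.60, 0.000). T and R share the same x with |TR| = 38.7 and R on the +y side, so R = (0.000, 38.70). The virtual corner opposite T is at (-57.60, 38.70). A1 meets SB tangentially, so MB is at right angles to SB and A1 meets JR tangentially, so MJ is at right angles to JR, with radius 7.7, so the center M sits 7.7 in from both sides at M = (-49.90, 31.00). Then |TM| = |M − T| = 58.75.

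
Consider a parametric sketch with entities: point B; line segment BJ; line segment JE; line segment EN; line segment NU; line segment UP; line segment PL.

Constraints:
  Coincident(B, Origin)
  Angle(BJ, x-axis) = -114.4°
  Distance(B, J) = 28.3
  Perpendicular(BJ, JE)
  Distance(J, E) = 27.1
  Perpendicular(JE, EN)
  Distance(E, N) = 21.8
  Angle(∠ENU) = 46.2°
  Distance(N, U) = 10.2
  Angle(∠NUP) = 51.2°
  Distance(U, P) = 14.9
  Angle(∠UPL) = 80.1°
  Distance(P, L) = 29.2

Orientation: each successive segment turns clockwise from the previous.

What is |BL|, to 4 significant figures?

35.95

B is at the origin; BJ runs at -114.4° with length 28.3, so J = (-11.69, -25.77). BJ ⟂ JE, so JE runs at 155.6°; with |JE| = 27.1, E = (-36.37, -14.58). JE is perpendicular to EN, so EN runs at 65.60°; with |EN| = 21.8, N = (-27.36, 5.276). ∠ENU = 46.2° gives NU at -68.20° from the x-axis; with |NU| = 10.2, U = (-23.58, -4.195). ∠NUP = 51.2° gives UP at 163.0° from the x-axis; with |UP| = 14.9, P = (-37.83, 0.1615). ∠UPL = 80.1° gives PL at 63.10° from the x-axis; with |PL| = 29.2, L = (-24.61, 26.20). Then |BL| = |L − B| = 35.95.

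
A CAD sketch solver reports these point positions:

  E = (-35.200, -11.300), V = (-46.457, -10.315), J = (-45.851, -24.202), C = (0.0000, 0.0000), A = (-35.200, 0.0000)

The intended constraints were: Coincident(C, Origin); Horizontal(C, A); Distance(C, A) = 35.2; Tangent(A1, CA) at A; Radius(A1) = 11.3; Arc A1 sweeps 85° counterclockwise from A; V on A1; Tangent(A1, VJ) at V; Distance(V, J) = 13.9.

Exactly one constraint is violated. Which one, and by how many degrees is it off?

Tangent(A1, VJ) at V — off by 7.50°.

C = (0.00, 0.00) ✓; C.y = 0.00, A.y = 0.00 ✓; |CA| = 35.20 ✓; ∠(EA, AC) = 90.00° ✓; |EA| = 11.30 ✓; bearing(E→V) − bearing(E→A) = 85.00° ✓; |EV| = 11.30 ✓; ∠(EV, VJ) = 82.50° ✗; |VJ| = 13.90 ✓.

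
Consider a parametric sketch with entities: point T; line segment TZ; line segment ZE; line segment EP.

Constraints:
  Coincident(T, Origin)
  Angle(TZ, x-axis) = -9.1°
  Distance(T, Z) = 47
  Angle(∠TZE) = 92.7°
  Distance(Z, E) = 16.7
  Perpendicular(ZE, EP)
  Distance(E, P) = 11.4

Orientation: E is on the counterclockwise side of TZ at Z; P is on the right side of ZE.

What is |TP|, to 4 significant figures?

61.34

T is at the origin; TZ runs at -9.1° with length 47.0, so Z = 47.0·(cos -9.1°, sin -9.1°) = (46.41, -7.433). ∠TZE = 92.7°, so ZE runs at -9.1° + (180° − 92.7°) = 78.20° from the x-axis; with |ZE| = 16.7, E = Z + 16.7·(cos 78.20°, sin 78.20°) = (49.82, 8.914). The perpendicularity gives EP at right angles to ZE; with |EP| = 11.4 on the right of ZE, P = E + 11.4·(0.9789, -0.2045) = (60.98, 6.582). Then |TP| = |P − T| = 61.34.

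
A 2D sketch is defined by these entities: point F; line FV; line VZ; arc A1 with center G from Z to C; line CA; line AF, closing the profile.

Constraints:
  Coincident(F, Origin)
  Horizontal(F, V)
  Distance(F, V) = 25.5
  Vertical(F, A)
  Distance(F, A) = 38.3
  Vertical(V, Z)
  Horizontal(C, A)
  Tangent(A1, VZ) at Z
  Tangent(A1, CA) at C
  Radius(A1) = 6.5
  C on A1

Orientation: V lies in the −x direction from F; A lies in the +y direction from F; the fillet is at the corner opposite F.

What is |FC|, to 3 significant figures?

42.8

F is at the origin; F and V share the same y with |FV| = 25.5 and V on the −x side, so V = (-25.5, 0.00). FA is vertical with |FA| = 38.3 and A on the +y side, so A = (0.00, 38.3). The virtual corner opposite F is at (-25.5, 38.3). Tangency of A1 to VZ means the radius GZ is perpendicular to VZ and the tangent condition forces GC to be normal to CA, with radius 6.5, so the center G sits 6.5 in from both sides at G = (-19.0, 31.8). That places the tangent points at Z = (-25.5, 31.8) on VZ and C = (-19.0, 38.3) on CA. Then |FC| = |C − F| = 42.8.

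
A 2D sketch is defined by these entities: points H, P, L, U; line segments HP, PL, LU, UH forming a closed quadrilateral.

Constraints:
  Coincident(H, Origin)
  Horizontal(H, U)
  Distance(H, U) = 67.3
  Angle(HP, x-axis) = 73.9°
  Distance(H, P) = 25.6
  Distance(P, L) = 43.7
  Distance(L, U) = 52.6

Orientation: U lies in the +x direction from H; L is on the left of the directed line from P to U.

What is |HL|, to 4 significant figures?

64.92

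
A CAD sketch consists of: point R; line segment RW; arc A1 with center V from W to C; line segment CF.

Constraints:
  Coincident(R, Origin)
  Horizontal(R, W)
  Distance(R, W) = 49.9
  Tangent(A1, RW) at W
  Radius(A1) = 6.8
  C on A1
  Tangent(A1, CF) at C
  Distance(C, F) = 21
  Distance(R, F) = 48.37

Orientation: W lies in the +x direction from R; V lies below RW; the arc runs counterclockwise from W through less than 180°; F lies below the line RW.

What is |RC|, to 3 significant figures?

43.6

Checks: R = (0.00, 0.00) ✓; |VC| = 6.800 ✓; ∠(VC, CF) = 90.00° ✓; |CF| = 21.00 ✓; |RF| = 48.37 ✓.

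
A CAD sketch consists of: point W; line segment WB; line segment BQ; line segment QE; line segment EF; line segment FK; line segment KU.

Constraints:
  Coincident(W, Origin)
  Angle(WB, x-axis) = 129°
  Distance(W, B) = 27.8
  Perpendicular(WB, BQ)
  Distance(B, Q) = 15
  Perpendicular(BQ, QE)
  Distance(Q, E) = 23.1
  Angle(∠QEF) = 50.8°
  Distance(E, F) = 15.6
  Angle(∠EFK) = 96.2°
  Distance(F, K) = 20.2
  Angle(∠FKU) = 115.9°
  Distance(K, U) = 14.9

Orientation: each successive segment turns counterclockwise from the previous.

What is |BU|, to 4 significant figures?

28.76

∠EFK = 96.2° gives FK at 162.0° from the x-axis; with |FK| = 20.2, K = (-30.64, 15.73). ∠FKU = 115.9° gives KU at -133.9° from the x-axis; with |KU| = 14.9, U = (-40.97, 4.989). Then |BU| = |U − B| = 28.76.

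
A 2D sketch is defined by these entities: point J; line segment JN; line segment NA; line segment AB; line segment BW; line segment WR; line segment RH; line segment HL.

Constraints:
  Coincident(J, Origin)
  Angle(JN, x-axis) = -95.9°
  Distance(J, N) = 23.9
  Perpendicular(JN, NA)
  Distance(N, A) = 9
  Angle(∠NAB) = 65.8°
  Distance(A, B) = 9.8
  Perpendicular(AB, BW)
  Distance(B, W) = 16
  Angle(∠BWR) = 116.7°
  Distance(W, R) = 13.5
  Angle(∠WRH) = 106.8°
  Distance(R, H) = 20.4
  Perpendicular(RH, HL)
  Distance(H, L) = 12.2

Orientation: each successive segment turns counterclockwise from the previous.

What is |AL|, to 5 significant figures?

7.5385

J is at the origin; JN runs at -95.9° with length 23.9, so N = (-2.4567, -23.773). JN is perpendicular to NA, so NA runs at -5.9000°; with |NA| = 9.0, A = (6.4956, -24.699). ∠NAB = 65.8° gives AB at 108.30° from the x-axis; with |AB| = 9.8, B = (3.4185, -15.394). AB ⟂ BW, so BW runs at -161.70°; with |BW| = 16.0, W = (-11.772, -20.418). ∠BWR = 116.7° gives WR at -98.400° from the x-axis; with |WR| = 13.5, R = (-13.744, -33.773). ∠WRH = 106.8° gives RH at -25.200° from the x-axis; with |RH| = 20.4, H = (4.7140, -42.459). The perpendicularity gives HL at right angles to RH, so HL runs at 64.800°; with |HL| = 12.2, L = (9.9085, -31.420). Then |AL| = |L − A| = 7.5385.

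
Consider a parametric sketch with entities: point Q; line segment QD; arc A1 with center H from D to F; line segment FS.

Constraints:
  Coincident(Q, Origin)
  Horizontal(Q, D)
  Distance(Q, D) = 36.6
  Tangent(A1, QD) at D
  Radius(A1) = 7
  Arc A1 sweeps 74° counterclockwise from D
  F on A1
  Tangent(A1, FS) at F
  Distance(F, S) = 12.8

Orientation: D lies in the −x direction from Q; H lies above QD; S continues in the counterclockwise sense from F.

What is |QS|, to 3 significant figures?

31.6

Q is at the origin; QD is horizontal with |QD| = 36.6 and D on the −x side, so D = (-36.6, 0.00). A1 meets QD tangentially, so HD is at right angles to QD, so H = D + (0, 7) = (-36.6, 7.00). On A1, D sits at bearing -90° from H; a 74° counterclockwise sweep puts F at bearing -16°, so F = H + 7.0·(cos -16°, sin -16°) = (-29.9, 5.07). The tangent condition forces HF to be normal to FS, so FS runs along (−sin -16°, cos -16°); with |FS| = 12.8, S = (-26.3, 17.4). Then |QS| = |S − Q| = 31.6.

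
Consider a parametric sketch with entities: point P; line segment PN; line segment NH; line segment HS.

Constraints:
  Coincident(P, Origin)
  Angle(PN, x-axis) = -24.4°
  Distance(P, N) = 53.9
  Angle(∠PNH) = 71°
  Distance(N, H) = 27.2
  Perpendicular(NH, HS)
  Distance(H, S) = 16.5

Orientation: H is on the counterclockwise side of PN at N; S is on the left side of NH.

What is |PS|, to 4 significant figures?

35.79

P is at the origin; PN runs at -24.4° with length 53.9, so N = 53.9·(cos -24.4°, sin -24.4°) = (49.09, -22.27). ∠PNH = 71.0°, so NH runs at -24.4° + (180° − 71.0°) = 84.60° from the x-axis; with |NH| = 27.2, H = N + 27.2·(cos 84.60°, sin 84.60°) = (51.65, 4.813). NH ⟂ HS; with |HS| = 16.5 on the left of NH, S = H + 16.5·(-0.9956, 0.09411) = (35.22, 6.366). Then |PS| = |S − P| = 35.79.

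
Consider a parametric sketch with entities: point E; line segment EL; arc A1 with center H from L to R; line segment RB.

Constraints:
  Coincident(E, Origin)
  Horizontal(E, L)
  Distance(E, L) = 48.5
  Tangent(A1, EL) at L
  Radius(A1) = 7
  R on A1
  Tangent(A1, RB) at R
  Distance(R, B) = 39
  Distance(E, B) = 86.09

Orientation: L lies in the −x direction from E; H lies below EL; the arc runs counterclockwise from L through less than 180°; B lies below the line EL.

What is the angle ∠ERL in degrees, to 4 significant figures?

20.72°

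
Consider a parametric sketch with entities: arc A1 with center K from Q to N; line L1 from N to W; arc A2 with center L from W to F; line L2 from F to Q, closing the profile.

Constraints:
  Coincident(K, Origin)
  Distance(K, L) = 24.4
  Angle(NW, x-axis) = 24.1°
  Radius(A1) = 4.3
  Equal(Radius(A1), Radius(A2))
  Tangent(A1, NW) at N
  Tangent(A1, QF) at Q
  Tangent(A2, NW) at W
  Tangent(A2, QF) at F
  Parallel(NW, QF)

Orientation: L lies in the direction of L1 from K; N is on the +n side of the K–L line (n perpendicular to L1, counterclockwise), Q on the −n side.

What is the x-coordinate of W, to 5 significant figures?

20.517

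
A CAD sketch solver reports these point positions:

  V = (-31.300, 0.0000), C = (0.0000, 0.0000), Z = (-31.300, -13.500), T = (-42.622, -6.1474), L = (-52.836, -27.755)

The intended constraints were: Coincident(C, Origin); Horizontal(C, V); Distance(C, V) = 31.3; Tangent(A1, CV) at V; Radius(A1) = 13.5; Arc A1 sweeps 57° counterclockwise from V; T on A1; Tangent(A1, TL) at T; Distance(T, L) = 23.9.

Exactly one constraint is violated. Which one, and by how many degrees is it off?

Tangent(A1, TL) at T — off by 7.70°.

C = (0.00, 0.00) ✓; C.y = 0.00, V.y = 0.00 ✓; |CV| = 31.30 ✓; ∠(ZV, VC) = 90.00° ✓; |ZV| = 13.50 ✓; bearing(Z→T) − bearing(Z→V) = 57.00° ✓; |ZT| = 13.50 ✓; ∠(ZT, TL) = 82.30° ✗; |TL| = 23.90 ✓.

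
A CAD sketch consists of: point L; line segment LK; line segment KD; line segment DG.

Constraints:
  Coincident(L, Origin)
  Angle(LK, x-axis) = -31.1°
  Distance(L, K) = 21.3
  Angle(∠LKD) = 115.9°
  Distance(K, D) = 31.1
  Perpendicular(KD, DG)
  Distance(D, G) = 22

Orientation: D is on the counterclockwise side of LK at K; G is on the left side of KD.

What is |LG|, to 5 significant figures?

40.504

L is at the origin; LK runs at -31.1° with length 21.3, so K = 21.3·(cos -31.1°, sin -31.1°) = (18.238, -11.002). ∠LKD = 115.9°, so KD runs at -31.1° + (180° − 115.9°) = 33.000° from the x-axis; with |KD| = 31.1, D = K + 31.1·(cos 33.000°, sin 33.000°) = (44.321, 5.9361). KD is perpendicular to DG; with |DG| = 22.0 on the left of KD, G = D + 22.0·(-0.54464, 0.83867) = (32.339, 24.387). Then |LG| = |G − L| = 40.504.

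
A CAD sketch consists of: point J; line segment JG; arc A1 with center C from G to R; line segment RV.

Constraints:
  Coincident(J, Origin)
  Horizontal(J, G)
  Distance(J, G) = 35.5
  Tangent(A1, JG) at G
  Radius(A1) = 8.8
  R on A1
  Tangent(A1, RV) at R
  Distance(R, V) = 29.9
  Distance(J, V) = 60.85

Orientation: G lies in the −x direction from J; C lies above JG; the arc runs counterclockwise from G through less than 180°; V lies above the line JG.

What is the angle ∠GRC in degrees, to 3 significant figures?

24.9°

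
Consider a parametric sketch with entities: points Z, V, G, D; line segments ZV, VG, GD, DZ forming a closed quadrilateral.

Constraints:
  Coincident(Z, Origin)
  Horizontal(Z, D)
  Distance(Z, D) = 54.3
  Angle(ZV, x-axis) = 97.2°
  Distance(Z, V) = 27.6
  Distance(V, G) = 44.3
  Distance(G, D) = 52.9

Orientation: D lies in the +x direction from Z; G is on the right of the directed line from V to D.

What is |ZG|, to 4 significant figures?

16.77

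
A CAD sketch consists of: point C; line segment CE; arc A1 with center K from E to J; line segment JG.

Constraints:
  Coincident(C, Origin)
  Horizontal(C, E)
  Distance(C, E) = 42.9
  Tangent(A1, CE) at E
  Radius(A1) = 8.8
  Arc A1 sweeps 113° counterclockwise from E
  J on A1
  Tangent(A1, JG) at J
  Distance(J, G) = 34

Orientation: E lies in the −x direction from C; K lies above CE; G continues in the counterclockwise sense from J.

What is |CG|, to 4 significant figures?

64.86

On A1, E sits at bearing -90° from K; a 113° counterclockwise sweep puts J at bearing 23°, so J = K + 8.8·(cos 23°, sin 23°) = (-34.80, 12.24). A1 meets JG tangentially, so KJ is at right angles to JG, so JG runs along (−sin 23°, cos 23°); with |JG| = 34.0, G = (-48.08, 43.54). Then |CG| = |G − C| = 64.86.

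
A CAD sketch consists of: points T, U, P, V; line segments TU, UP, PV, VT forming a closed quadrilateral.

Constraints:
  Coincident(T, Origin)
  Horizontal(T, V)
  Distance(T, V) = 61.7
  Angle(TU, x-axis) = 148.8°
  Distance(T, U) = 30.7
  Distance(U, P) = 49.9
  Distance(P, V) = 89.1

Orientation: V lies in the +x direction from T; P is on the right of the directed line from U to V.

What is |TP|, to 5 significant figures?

39.589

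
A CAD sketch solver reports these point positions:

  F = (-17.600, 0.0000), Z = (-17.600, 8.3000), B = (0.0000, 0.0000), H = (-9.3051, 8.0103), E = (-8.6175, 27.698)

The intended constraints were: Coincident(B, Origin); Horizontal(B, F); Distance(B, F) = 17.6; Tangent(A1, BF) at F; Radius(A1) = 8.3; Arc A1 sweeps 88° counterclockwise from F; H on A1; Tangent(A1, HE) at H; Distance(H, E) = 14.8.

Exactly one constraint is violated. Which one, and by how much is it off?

Distance(H, E) = 14.8 — off by 4.90.

B = (0.00, 0.00) ✓; B.y = 0.00, F.y = 0.00 ✓; |BF| = 17.60 ✓; ∠(ZF, FB) = 90.00° ✓; |ZF| = 8.300 ✓; bearing(Z→H) − bearing(Z→F) = 88.00° ✓; |ZH| = 8.300 ✓; ∠(ZH, HE) = 90.00° ✓; |HE| = 19.70 ✗.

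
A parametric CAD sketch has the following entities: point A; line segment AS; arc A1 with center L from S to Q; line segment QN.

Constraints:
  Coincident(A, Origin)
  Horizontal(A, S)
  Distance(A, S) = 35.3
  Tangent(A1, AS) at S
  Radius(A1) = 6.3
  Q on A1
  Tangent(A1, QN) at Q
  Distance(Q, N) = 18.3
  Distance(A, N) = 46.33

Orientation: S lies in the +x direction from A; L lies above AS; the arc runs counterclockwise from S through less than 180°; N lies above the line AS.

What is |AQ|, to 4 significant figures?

42.16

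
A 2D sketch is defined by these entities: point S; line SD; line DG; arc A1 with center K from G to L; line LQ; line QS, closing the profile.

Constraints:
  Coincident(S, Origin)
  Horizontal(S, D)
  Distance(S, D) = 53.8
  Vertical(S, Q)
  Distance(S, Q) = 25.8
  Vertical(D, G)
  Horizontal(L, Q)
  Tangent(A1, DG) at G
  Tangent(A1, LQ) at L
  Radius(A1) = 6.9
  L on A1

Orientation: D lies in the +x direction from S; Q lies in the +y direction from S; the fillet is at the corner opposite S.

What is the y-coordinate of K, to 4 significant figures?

18.90

S is at the origin; S and D share the same y with |SD| = 53.8 and D on the +x side, so D = (53.80, 0.000). S and Q share the same x with |SQ| = 25.8 and Q on the +y side, so Q = (0.000, 25.80). The virtual corner opposite S is at (53.80, 25.80). The tangent condition forces KG to be normal to DG and since A1 is tangent to LQ there, KL ⟂ LQ, with radius 6.9, so the center K sits 6.9 in from both sides at K = (46.90, 18.90). So K.y = 18.90.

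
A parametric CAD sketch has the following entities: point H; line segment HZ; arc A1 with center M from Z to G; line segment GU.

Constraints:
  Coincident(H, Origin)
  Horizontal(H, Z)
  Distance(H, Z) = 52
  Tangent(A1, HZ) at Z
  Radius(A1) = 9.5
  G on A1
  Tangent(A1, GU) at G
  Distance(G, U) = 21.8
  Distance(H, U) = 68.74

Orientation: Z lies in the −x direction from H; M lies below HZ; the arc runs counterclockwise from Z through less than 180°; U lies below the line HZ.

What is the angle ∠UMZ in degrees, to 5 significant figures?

157.46°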